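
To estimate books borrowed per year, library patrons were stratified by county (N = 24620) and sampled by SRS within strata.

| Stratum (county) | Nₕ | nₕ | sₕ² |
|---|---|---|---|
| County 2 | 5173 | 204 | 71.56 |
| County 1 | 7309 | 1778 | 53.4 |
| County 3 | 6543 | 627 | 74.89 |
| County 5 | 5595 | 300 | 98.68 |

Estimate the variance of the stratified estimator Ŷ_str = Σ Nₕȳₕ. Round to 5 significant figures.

2.4599 × 10^7

Var(Ŷ_str) = Σₕ Nₕ²(1 − fₕ)sₕ²/nₕ.
County 2: 5173²·(1 − 204/5173)·71.56/204 = 9.0167834 × 10^6.
County 1: 7309²·(1 − 1778/7309)·53.4/1778 = 1.2141466 × 10^6.
County 3: 6543²·(1 − 627/6543)·74.89/627 = 4.623399 × 10^6.
County 5: 5595²·(1 − 300/5595)·98.68/300 = 9.7448227 × 10^6.
Sum = 2.4599152 × 10^7.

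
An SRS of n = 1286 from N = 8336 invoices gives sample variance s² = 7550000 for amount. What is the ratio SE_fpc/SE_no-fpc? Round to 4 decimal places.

f = n/N = 1286/8336 = 0.15427063.
SE_no-fpc = √(s²/n) = 76.621913; SE_fpc = √((1−f)s²/n) = 70.464228.
Ratio = √(1−f) = 0.91963545.

0.9196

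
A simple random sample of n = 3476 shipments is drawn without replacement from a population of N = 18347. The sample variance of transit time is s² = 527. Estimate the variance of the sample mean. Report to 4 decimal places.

Under SRS without replacement, Var(ȳ) = (1 − f)·s²/n with f = n/N = 3476/18347 = 0.18945877.
Var(ȳ) = (1 − 0.18945877)·527/3476 = 0.81054123·0.15161105 = 0.12288701.

0.1229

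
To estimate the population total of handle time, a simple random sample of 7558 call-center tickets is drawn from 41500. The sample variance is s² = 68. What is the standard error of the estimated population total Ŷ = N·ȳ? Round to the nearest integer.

Var(Ŷ) = N²·Var(ȳ) = N²·(1 − n/N)·s²/n.
f = 7558/41500 = 0.18212048; Var(ȳ) = 0.81787952·68/7558 = 0.007358535.
Var(Ŷ) = 41500² · 0.007358535 = 1.2673237 × 10^7.
SE(Ŷ) = √(1.2673237 × 10^7) = 3560.

3560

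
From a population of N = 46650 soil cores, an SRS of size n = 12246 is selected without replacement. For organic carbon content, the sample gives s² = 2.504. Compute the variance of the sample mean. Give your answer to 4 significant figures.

1.508 × 10^-4

Under SRS without replacement, Var(ȳ) = (1 − f)·s²/n with f = n/N = 12246/46650 = 0.26250804.
Var(ȳ) = (1 − 0.26250804)·2.504/12246 = 0.73749196·2.0447493 × 10^-4 = 1.5079862 × 10^-4.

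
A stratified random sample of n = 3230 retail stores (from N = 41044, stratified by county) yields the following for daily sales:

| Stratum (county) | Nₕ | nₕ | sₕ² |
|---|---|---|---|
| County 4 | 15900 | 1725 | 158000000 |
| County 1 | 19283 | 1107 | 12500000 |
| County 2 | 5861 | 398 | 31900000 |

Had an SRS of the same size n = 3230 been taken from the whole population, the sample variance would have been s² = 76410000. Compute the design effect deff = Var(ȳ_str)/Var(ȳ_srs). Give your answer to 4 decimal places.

0.7400

Var(ȳ_str) = Σ Wₕ²(1−fₕ)sₕ²/nₕ with Wₕ = Nₕ/41044:
  County 4: (15900/41044)²·(1−1725/15900)·158000000/1725 = 12254.309
  County 1: (19283/41044)²·(1−1107/19283)·12500000/1107 = 2349.2863
  County 2: (5861/41044)²·(1−398/5861)·31900000/398 = 1523.3903
  → Var(ȳ_str) = 16126.986.
Var(ȳ_srs) = (1 − 3230/41044)·76410000/3230 = 21794.686.
deff = 16126.986 / 21794.686 = 0.7400.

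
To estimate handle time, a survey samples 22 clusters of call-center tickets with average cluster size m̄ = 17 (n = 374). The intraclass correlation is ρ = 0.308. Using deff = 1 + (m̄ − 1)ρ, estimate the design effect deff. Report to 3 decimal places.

deff = 1 + (17 − 1)·0.308 = 1 + 4.928 = 5.928.

5.928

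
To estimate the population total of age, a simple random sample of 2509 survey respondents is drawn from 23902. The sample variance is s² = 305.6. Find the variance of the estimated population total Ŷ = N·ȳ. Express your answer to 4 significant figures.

Var(Ŷ) = N²·Var(ȳ) = N²·(1 − n/N)·s²/n.
f = 2509/23902 = 0.10497030; Var(ȳ) = 0.89502970·305.6/2509 = 0.10901597.
Var(Ŷ) = 23902² · 0.10901597 = 6.2281435 × 10^7.

6.228 × 10^7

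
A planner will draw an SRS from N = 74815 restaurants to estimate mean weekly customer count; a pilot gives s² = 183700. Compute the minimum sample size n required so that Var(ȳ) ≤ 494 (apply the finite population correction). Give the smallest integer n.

371

Without fpc, n₀ = s²/D = 183700/494 = 371.8623.
With fpc, (1 − n/N)·s²/n ≤ D requires n ≥ n₀/(1 + n₀/N) = 371.8623/(1 + 371.8623/74815) = 370.0231.
Rounding up, n = 371.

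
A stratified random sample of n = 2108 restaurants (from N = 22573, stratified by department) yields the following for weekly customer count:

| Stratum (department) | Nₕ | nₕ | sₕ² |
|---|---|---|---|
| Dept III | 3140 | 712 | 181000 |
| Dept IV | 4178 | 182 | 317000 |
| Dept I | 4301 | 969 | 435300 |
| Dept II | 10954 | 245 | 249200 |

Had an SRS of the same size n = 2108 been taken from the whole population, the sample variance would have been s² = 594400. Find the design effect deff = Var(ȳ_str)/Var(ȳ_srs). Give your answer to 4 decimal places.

Var(ȳ_str) = Σ Wₕ²(1−fₕ)sₕ²/nₕ with Wₕ = Nₕ/22573:
  Dept III: (3140/22573)²·(1−712/3140)·181000/712 = 3.8036307
  Dept IV: (4178/22573)²·(1−182/4178)·317000/182 = 57.069389
  Dept I: (4301/22573)²·(1−969/4301)·435300/969 = 12.634579
  Dept II: (10954/22573)²·(1−245/10954)·249200/245 = 234.16665
  → Var(ȳ_str) = 307.67425.
Var(ȳ_srs) = (1 − 2108/22573)·594400/2108 = 255.64109.
deff = 307.67425 / 255.64109 = 1.2035.

1.2035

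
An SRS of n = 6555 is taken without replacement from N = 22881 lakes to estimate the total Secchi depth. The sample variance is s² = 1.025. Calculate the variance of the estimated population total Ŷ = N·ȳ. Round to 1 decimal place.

Var(Ŷ) = N²·Var(ȳ) = N²·(1 − n/N)·s²/n.
f = 6555/22881 = 0.28648223; Var(ȳ) = 0.71351777·1.025/6555 = 1.1157219 × 10^-4.
Var(Ŷ) = 22881² · (1.1157219 × 10^-4) = 58412.522.

58412.5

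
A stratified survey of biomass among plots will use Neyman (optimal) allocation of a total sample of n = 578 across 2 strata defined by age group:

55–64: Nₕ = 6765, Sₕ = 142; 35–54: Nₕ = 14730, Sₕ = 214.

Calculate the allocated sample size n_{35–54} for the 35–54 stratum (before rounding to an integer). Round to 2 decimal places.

443.00

Neyman allocation: nₕ = n·NₕSₕ / Σⱼ NⱼSⱼ.
Σ NⱼSⱼ = 6765·142 + 14730·214 = 4.11285 × 10^6.
n_{35–54} = 578·14730·214 / (4.11285 × 10^6) = 443.00.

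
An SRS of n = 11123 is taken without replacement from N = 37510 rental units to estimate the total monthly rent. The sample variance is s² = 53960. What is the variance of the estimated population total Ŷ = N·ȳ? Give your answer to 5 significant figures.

4.8016 × 10^9

Var(Ŷ) = N²·Var(ȳ) = N²·(1 − n/N)·s²/n.
f = 11123/37510 = 0.29653426; Var(ȳ) = 0.70346574·53960/11123 = 3.4126595.
Var(Ŷ) = 37510² · 3.4126595 = 4.8016123 × 10^9.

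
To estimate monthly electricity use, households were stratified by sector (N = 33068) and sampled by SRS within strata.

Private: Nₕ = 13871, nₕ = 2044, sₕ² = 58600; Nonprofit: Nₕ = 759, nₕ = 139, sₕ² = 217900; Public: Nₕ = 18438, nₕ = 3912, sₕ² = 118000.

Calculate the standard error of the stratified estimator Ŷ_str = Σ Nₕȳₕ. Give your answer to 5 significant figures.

116270

Var(Ŷ_str) = Σₕ Nₕ²(1 − fₕ)sₕ²/nₕ.
Private: 13871²·(1 − 2044/13871)·58600/2044 = 4.7032611 × 10^9.
Nonprofit: 759²·(1 − 139/759)·217900/139 = 7.376934 × 10^8.
Public: 18438²·(1 − 3912/18438)·118000/3912 = 8.0787285 × 10^9.
Sum = 1.3519683 × 10^10.
SE = √(1.3519683 × 10^10) = 116270.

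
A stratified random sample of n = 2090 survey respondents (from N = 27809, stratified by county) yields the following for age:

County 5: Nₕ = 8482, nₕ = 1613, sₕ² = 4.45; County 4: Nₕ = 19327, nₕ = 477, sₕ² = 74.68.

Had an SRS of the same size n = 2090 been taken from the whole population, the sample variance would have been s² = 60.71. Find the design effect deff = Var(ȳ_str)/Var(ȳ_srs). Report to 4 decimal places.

2.7532

Var(ȳ_str) = Σ Wₕ²(1−fₕ)sₕ²/nₕ with Wₕ = Nₕ/27809:
  County 5: (8482/27809)²·(1−1613/8482)·4.45/1613 = 2.078484 × 10^-4
  County 4: (19327/27809)²·(1−477/19327)·74.68/477 = 0.073754918
  → Var(ȳ_str) = 0.073962766.
Var(ȳ_srs) = (1 − 2090/27809)·60.71/2090 = 0.026864741.
deff = 0.073962766 / 0.026864741 = 2.7532.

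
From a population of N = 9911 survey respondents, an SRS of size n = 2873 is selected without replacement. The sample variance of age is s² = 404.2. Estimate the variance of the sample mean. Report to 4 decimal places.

0.0999

Under SRS without replacement, Var(ȳ) = (1 − f)·s²/n with f = n/N = 2873/9911 = 0.28987993.
Var(ȳ) = (1 − 0.28987993)·404.2/2873 = 0.71012007·0.14068918 = 0.099906207.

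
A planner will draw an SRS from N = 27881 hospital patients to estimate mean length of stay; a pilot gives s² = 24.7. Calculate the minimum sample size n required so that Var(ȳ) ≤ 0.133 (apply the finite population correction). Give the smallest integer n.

Without fpc, n₀ = s²/D = 24.7/0.133 = 185.7143.
With fpc, (1 − n/N)·s²/n ≤ D requires n ≥ n₀/(1 + n₀/N) = 185.7143/(1 + 185.7143/27881) = 184.4854.
Rounding up, n = 185.

185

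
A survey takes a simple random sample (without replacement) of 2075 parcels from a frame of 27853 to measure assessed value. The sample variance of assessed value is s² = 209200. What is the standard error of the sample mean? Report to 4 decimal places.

9.6596

Under SRS without replacement, Var(ȳ) = (1 − f)·s²/n with f = n/N = 2075/27853 = 0.07449826.
Var(ȳ) = (1 − 0.07449826)·209200/2075 = 0.92550174·100.81928 = 93.308417.
SE(ȳ) = √(93.308417) = 9.6596.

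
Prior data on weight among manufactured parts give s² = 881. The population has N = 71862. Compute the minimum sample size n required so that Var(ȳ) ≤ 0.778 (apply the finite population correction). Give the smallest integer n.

1115

Without fpc, n₀ = s²/D = 881/0.778 = 1132.3907.
With fpc, (1 − n/N)·s²/n ≤ D requires n ≥ n₀/(1 + n₀/N) = 1132.3907/(1 + 1132.3907/71862) = 1114.8235.
Rounding up, n = 1115.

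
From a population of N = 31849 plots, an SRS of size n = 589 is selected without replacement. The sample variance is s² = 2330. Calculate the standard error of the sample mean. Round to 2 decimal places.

Under SRS without replacement, Var(ȳ) = (1 − f)·s²/n with f = n/N = 589/31849 = 0.01849352.
Var(ȳ) = (1 − 0.01849352)·2330/589 = 0.98150648·3.9558574 = 3.8826997.
SE(ȳ) = √(3.8826997) = 1.97.

1.97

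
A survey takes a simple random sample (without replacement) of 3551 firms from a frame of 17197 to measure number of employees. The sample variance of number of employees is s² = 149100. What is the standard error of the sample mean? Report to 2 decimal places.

Under SRS without replacement, Var(ȳ) = (1 − f)·s²/n with f = n/N = 3551/17197 = 0.20648950.
Var(ȳ) = (1 − 0.20648950)·149100/3551 = 0.79351050·41.988172 = 33.318055.
SE(ȳ) = √(33.318055) = 5.77.

5.77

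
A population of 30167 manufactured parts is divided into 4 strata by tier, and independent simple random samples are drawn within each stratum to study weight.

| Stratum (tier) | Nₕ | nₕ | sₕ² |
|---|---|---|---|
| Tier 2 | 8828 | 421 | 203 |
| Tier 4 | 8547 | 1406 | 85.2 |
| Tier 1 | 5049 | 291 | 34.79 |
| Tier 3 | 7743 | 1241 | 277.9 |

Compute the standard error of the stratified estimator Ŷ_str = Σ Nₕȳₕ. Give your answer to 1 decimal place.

Var(Ŷ_str) = Σₕ Nₕ²(1 − fₕ)sₕ²/nₕ.
Tier 2: 8828²·(1 − 421/8828)·203/421 = 3.5786342 × 10^7.
Tier 4: 8547²·(1 − 1406/8547)·85.2/1406 = 3.6985118 × 10^6.
Tier 1: 5049²·(1 − 291/5049)·34.79/291 = 2.8720451 × 10^6.
Tier 3: 7743²·(1 − 1241/7743)·277.9/1241 = 1.1273869 × 10^7.
Sum = 5.3630768 × 10^7.
SE = √(5.3630768 × 10^7) = 7323.3.

7323.3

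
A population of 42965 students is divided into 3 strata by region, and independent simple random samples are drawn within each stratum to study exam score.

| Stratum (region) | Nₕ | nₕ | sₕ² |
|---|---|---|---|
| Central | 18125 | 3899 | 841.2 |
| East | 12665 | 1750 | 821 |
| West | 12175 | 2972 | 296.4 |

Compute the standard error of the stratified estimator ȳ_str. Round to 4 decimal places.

Var(ȳ_str) = Σₕ Wₕ²(1 − fₕ)sₕ²/nₕ with Wₕ = Nₕ/N, N = 42965.
Central: Wₕ = 0.42185500; term = 0.42185500²·(1 − 0.21511724)·841.2/3899 = 0.030135418.
East: Wₕ = 0.29477482; term = 0.29477482²·(1 − 0.13817608)·821/1750 = 0.035132124.
West: Wₕ = 0.28337019; term = 0.28337019²·(1 − 0.24410678)·296.4/2972 = 0.006053383.
Sum = 0.071320925.
SE = √(0.071320925) = 0.2671.

0.2671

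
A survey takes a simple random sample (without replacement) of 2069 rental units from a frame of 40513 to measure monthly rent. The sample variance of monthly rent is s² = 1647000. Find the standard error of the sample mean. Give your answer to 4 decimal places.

Under SRS without replacement, Var(ȳ) = (1 − f)·s²/n with f = n/N = 2069/40513 = 0.05107003.
Var(ȳ) = (1 − 0.05107003)·1647000/2069 = 0.94892997·796.03673 = 755.38312.
SE(ȳ) = √(755.38312) = 27.4842.

27.4842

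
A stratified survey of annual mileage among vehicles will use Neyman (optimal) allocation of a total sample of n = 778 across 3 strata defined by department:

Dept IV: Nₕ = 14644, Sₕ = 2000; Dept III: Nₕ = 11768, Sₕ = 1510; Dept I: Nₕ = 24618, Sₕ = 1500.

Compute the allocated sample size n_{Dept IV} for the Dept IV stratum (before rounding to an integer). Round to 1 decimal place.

Neyman allocation: nₕ = n·NₕSₕ / Σⱼ NⱼSⱼ.
Σ NⱼSⱼ = 14644·2000 + 11768·1510 + 24618·1500 = 8.398468 × 10^7.
n_{Dept IV} = 778·14644·2000 / (8.398468 × 10^7) = 271.3.

271.3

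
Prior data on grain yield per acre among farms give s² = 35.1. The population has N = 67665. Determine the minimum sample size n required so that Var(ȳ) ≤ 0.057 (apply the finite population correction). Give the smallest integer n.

611

Without fpc, n₀ = s²/D = 35.1/0.057 = 615.7895.
With fpc, (1 − n/N)·s²/n ≤ D requires n ≥ n₀/(1 + n₀/N) = 615.7895/(1 + 615.7895/67665) = 610.2360.
Rounding up, n = 611.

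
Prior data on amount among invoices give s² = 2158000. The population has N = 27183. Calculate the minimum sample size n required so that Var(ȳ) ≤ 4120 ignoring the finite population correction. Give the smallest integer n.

524

Without fpc, n₀ = s²/D = 2158000/4120 = 523.7864.
Rounding up, n = 524.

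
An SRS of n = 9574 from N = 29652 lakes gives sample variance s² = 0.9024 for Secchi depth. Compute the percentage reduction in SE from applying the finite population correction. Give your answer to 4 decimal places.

f = n/N = 9574/29652 = 0.32287873.
SE_no-fpc = √(s²/n) = 0.0097085156; SE_fpc = √((1−f)s²/n) = 0.007988883.
Ratio = √(1−f) = 0.82287379. Reduction = 100·(1 − 0.82287379) = 17.7126%.

17.7126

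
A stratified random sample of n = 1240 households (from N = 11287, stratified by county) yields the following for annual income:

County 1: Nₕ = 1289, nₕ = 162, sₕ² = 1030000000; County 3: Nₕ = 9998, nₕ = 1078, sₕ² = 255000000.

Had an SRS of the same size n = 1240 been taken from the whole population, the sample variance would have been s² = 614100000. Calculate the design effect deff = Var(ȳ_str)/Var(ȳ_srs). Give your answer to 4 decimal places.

Var(ȳ_str) = Σ Wₕ²(1−fₕ)sₕ²/nₕ with Wₕ = Nₕ/11287:
  County 1: (1289/11287)²·(1−162/1289)·1030000000/162 = 72500.666
  County 3: (9998/11287)²·(1−1078/9998)·255000000/1078 = 165593.15
  → Var(ȳ_str) = 238093.82.
Var(ȳ_srs) = (1 − 1240/11287)·614100000/1240 = 440834.21.
deff = 238093.82 / 440834.21 = 0.5401.

0.5401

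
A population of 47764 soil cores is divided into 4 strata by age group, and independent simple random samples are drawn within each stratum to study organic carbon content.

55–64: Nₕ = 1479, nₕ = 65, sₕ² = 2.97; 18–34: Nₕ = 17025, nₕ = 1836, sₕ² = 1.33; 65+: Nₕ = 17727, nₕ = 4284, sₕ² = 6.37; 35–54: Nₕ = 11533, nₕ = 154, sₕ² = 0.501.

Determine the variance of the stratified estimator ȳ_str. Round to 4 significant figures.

Var(ȳ_str) = Σₕ Wₕ²(1 − fₕ)sₕ²/nₕ with Wₕ = Nₕ/N, N = 47764.
55–64: Wₕ = 0.03096474; term = 0.03096474²·(1 − 0.04394861)·2.97/65 = 4.1885075 × 10^-5.
18–34: Wₕ = 0.35644000; term = 0.35644000²·(1 − 0.10784141)·1.33/1836 = 8.2109591 × 10^-5.
65+: Wₕ = 0.37113726; term = 0.37113726²·(1 − 0.24166526)·6.37/4284 = 1.5531737 × 10^-4.
35–54: Wₕ = 0.24145800; term = 0.24145800²·(1 − 0.01335299)·0.501/154 = 1.8713801 × 10^-4.
Sum = 4.6645005 × 10^-4.

4.665 × 10^-4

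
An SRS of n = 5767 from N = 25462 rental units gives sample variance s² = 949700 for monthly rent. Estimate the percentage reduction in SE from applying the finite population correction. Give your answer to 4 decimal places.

f = n/N = 5767/25462 = 0.22649438.
SE_no-fpc = √(s²/n) = 12.832706; SE_fpc = √((1−f)s²/n) = 11.286258.
Ratio = √(1−f) = 0.87949168. Reduction = 100·(1 − 0.87949168) = 12.0508%.

12.0508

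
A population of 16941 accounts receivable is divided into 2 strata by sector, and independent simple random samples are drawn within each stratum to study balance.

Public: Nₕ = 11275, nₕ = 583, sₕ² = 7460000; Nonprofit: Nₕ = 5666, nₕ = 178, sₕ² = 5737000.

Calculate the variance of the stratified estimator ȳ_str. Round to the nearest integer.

Var(ȳ_str) = Σₕ Wₕ²(1 − fₕ)sₕ²/nₕ with Wₕ = Nₕ/N, N = 16941.
Public: Wₕ = 0.66554513; term = 0.66554513²·(1 − 0.05170732)·7460000/583 = 5374.8666.
Nonprofit: Wₕ = 0.33445487; term = 0.33445487²·(1 − 0.03141546)·5737000/178 = 3492.0257.
Sum = 8866.8923.

8867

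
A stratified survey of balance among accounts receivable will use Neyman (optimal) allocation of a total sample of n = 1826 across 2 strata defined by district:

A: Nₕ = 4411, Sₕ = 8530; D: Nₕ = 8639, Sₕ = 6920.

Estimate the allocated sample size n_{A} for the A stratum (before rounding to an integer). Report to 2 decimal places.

705.33

Neyman allocation: nₕ = n·NₕSₕ / Σⱼ NⱼSⱼ.
Σ NⱼSⱼ = 4411·8530 + 8639·6920 = 9.740771 × 10^7.
n_{A} = 1826·4411·8530 / (9.740771 × 10^7) = 705.33.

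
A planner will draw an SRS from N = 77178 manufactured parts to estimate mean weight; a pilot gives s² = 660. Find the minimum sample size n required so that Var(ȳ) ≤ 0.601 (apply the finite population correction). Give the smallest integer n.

Without fpc, n₀ = s²/D = 660/0.601 = 1098.1697.
With fpc, (1 − n/N)·s²/n ≤ D requires n ≥ n₀/(1 + n₀/N) = 1098.1697/(1 + 1098.1697/77178) = 1082.7630.
Rounding up, n = 1083.

1083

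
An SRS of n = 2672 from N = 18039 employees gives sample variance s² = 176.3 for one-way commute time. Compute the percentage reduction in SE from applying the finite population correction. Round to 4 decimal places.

f = n/N = 2672/18039 = 0.14812351.
SE_no-fpc = √(s²/n) = 0.25686677; SE_fpc = √((1−f)s²/n) = 0.23708072.
Ratio = √(1−f) = 0.92297155. Reduction = 100·(1 − 0.92297155) = 7.7028%.

7.7028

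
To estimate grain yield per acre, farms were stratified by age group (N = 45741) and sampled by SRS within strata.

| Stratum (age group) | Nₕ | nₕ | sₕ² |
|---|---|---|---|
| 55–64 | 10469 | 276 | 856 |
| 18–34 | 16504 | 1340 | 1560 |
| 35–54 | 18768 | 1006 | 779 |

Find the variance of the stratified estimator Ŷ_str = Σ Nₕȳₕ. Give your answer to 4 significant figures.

Var(Ŷ_str) = Σₕ Nₕ²(1 − fₕ)sₕ²/nₕ.
55–64: 10469²·(1 − 276/10469)·856/276 = 3.3095726 × 10^8.
18–34: 16504²·(1 − 1340/16504)·1560/1340 = 2.9135521 × 10^8.
35–54: 18768²·(1 − 1006/18768)·779/1006 = 2.5813645 × 10^8.
Sum = 8.8044892 × 10^8.

8.804 × 10^8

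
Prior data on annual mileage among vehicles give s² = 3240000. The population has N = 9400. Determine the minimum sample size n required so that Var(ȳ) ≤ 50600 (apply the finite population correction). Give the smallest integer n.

Without fpc, n₀ = s²/D = 3240000/50600 = 64.0316.
With fpc, (1 − n/N)·s²/n ≤ D requires n ≥ n₀/(1 + n₀/N) = 64.0316/(1 + 64.0316/9400) = 63.5984.
Rounding up, n = 64.

64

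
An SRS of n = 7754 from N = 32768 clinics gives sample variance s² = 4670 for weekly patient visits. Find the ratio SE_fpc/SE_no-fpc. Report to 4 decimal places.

0.8737

f = n/N = 7754/32768 = 0.23663330.
SE_no-fpc = √(s²/n) = 0.77606043; SE_fpc = √((1−f)s²/n) = 0.67805067.
Ratio = √(1−f) = 0.87370859.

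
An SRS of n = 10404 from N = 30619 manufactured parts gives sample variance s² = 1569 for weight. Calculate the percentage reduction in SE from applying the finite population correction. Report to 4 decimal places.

f = n/N = 10404/30619 = 0.33978902.
SE_no-fpc = √(s²/n) = 0.38833926; SE_fpc = √((1−f)s²/n) = 0.31553873.
Ratio = √(1−f) = 0.81253368. Reduction = 100·(1 − 0.81253368) = 18.7466%.

18.7466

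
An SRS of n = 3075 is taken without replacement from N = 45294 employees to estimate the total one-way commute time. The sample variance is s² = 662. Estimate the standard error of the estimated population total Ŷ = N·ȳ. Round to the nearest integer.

20290

Var(Ŷ) = N²·Var(ȳ) = N²·(1 − n/N)·s²/n.
f = 3075/45294 = 0.06788979; Var(ȳ) = 0.93211021·662/3075 = 0.20066893.
Var(Ŷ) = 45294² · 0.20066893 = 4.1168163 × 10^8.
SE(Ŷ) = √(4.1168163 × 10^8) = 20290.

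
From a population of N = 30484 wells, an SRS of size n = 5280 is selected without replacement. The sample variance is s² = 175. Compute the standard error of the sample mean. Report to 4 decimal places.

Under SRS without replacement, Var(ȳ) = (1 − f)·s²/n with f = n/N = 5280/30484 = 0.17320562.
Var(ȳ) = (1 − 0.17320562)·175/5280 = 0.82679438·0.033143939 = 0.027403223.
SE(ȳ) = √(0.027403223) = 0.1655.

0.1655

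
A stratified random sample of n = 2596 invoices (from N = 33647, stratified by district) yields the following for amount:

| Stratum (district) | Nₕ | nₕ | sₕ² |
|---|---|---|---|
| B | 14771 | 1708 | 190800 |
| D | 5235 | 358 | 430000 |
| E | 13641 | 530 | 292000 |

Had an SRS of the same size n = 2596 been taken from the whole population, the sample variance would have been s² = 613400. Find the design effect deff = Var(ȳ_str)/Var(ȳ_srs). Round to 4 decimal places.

Var(ȳ_str) = Σ Wₕ²(1−fₕ)sₕ²/nₕ with Wₕ = Nₕ/33647:
  B: (14771/33647)²·(1−1708/14771)·190800/1708 = 19.039285
  D: (5235/33647)²·(1−358/5235)·430000/358 = 27.087079
  E: (13641/33647)²·(1−530/13641)·292000/530 = 87.035477
  → Var(ȳ_str) = 133.16184.
Var(ȳ_srs) = (1 − 2596/33647)·613400/2596 = 218.05614.
deff = 133.16184 / 218.05614 = 0.6107.

0.6107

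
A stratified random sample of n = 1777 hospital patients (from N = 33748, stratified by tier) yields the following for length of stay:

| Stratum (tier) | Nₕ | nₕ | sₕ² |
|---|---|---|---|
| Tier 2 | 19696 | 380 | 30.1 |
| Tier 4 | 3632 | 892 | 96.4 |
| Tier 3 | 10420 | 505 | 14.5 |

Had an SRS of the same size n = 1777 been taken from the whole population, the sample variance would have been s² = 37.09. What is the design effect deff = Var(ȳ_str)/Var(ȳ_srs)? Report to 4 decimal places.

Var(ȳ_str) = Σ Wₕ²(1−fₕ)sₕ²/nₕ with Wₕ = Nₕ/33748:
  Tier 2: (19696/33748)²·(1−380/19696)·30.1/380 = 0.026459525
  Tier 4: (3632/33748)²·(1−892/3632)·96.4/892 = 9.4430546 × 10^-4
  Tier 3: (10420/33748)²·(1−505/10420)·14.5/505 = 0.0026045997
  → Var(ȳ_str) = 0.03000843.
Var(ȳ_srs) = (1 − 1777/33748)·37.09/1777 = 0.019773229.
deff = 0.03000843 / 0.019773229 = 1.5176.

1.5176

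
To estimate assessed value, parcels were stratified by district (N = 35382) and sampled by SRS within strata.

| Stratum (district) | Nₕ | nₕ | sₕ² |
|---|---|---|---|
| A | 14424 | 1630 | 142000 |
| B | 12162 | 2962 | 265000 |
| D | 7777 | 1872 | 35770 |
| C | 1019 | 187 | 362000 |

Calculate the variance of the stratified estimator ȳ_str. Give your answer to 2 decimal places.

Var(ȳ_str) = Σₕ Wₕ²(1 − fₕ)sₕ²/nₕ with Wₕ = Nₕ/N, N = 35382.
A: Wₕ = 0.40766491; term = 0.40766491²·(1 − 0.11300610)·142000/1630 = 12.841863.
B: Wₕ = 0.34373410; term = 0.34373410²·(1 − 0.24354547)·265000/2962 = 7.9962965.
D: Wₕ = 0.21980103; term = 0.21980103²·(1 − 0.24070979)·35770/1872 = 0.70093919.
C: Wₕ = 0.02879995; term = 0.02879995²·(1 − 0.18351325)·362000/187 = 1.310991.
Sum = 22.85009.

22.85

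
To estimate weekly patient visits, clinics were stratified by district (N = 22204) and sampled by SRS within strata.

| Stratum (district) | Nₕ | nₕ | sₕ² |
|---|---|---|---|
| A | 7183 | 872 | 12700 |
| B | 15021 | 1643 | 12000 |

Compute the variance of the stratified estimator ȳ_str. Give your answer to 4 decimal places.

Var(ȳ_str) = Σₕ Wₕ²(1 − fₕ)sₕ²/nₕ with Wₕ = Nₕ/N, N = 22204.
A: Wₕ = 0.32350027; term = 0.32350027²·(1 − 0.12139774)·12700/872 = 1.3391488.
B: Wₕ = 0.67649973; term = 0.67649973²·(1 − 0.10938020)·12000/1643 = 2.9769482.
Sum = 4.316097.

4.3161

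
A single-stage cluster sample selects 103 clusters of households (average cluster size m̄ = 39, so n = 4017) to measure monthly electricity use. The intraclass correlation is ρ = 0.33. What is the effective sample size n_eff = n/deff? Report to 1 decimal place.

deff = 1 + (39 − 1)·0.33 = 1 + 12.54 = 13.54.
n_eff = 4017 / 13.54 = 296.7.

296.7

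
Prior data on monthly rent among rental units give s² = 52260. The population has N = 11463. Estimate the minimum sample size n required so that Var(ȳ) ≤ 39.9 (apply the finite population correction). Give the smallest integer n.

1176

Without fpc, n₀ = s²/D = 52260/39.9 = 1309.7744.
With fpc, (1 − n/N)·s²/n ≤ D requires n ≥ n₀/(1 + n₀/N) = 1309.7744/(1 + 1309.7744/11463) = 1175.4646.
Rounding up, n = 1176.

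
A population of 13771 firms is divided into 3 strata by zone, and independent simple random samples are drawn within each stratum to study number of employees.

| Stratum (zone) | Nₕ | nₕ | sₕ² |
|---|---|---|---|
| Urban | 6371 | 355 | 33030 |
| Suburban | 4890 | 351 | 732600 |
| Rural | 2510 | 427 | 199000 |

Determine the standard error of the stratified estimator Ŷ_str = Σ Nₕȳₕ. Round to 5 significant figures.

228760

Var(Ŷ_str) = Σₕ Nₕ²(1 − fₕ)sₕ²/nₕ.
Urban: 6371²·(1 − 355/6371)·33030/355 = 3.5661175 × 10^9.
Suburban: 4890²·(1 − 351/4890)·732600/351 = 4.6326431 × 10^10.
Rural: 2510²·(1 − 427/2510)·199000/427 = 2.4366222 × 10^9.
Sum = 5.2329171 × 10^10.
SE = √(5.2329171 × 10^10) = 228760.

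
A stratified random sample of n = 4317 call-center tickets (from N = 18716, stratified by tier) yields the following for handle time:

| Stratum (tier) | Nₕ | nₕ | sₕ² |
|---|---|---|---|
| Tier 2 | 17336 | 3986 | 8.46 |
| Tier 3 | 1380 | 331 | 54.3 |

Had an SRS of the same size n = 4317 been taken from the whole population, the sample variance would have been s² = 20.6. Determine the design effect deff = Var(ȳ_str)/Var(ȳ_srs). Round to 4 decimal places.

Var(ȳ_str) = Σ Wₕ²(1−fₕ)sₕ²/nₕ with Wₕ = Nₕ/18716:
  Tier 2: (17336/18716)²·(1−3986/17336)·8.46/3986 = 0.0014022878
  Tier 3: (1380/18716)²·(1−331/1380)·54.3/331 = 6.7795417 × 10^-4
  → Var(ȳ_str) = 0.002080242.
Var(ȳ_srs) = (1 − 4317/18716)·20.6/4317 = 0.0036711698.
deff = 0.002080242 / 0.0036711698 = 0.5666.

0.5666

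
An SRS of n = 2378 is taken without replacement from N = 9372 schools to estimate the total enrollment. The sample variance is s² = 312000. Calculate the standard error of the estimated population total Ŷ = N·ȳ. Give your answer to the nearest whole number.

Var(Ŷ) = N²·Var(ȳ) = N²·(1 − n/N)·s²/n.
f = 2378/9372 = 0.25373453; Var(ȳ) = 0.74626547·312000/2378 = 97.912038.
Var(Ŷ) = 9372² · 97.912038 = 8.6000435 × 10^9.
SE(Ŷ) = √(8.6000435 × 10^9) = 92736.

92736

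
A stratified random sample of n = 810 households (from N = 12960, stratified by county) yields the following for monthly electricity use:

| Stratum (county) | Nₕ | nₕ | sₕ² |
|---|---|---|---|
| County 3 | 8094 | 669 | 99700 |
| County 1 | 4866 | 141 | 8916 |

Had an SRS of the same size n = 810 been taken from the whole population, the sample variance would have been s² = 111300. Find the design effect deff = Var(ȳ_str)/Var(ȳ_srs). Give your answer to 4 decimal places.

Var(ȳ_str) = Σ Wₕ²(1−fₕ)sₕ²/nₕ with Wₕ = Nₕ/12960:
  County 3: (8094/12960)²·(1−669/8094)·99700/669 = 53.323506
  County 1: (4866/12960)²·(1−141/4866)·8916/141 = 8.6559524
  → Var(ȳ_str) = 61.979458.
Var(ȳ_srs) = (1 − 810/12960)·111300/810 = 128.81944.
deff = 61.979458 / 128.81944 = 0.4811.

0.4811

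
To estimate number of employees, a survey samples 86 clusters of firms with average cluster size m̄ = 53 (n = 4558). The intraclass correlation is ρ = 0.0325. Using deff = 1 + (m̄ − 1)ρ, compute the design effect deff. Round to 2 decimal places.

deff = 1 + (53 − 1)·0.0325 = 1 + 1.69 = 2.69.

2.69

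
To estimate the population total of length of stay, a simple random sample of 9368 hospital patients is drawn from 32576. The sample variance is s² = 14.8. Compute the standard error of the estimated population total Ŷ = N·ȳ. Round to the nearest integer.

1093

Var(Ŷ) = N²·Var(ȳ) = N²·(1 − n/N)·s²/n.
f = 9368/32576 = 0.28757367; Var(ȳ) = 0.71242633·14.8/9368 = 0.0011255241.
Var(Ŷ) = 32576² · 0.0011255241 = 1.1944014 × 10^6.
SE(Ŷ) = √(1.1944014 × 10^6) = 1093.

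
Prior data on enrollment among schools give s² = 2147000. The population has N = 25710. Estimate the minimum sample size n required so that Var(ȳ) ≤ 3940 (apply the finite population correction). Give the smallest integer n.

Without fpc, n₀ = s²/D = 2147000/3940 = 544.9239.
With fpc, (1 − n/N)·s²/n ≤ D requires n ≥ n₀/(1 + n₀/N) = 544.9239/(1 + 544.9239/25710) = 533.6139.
Rounding up, n = 534.

534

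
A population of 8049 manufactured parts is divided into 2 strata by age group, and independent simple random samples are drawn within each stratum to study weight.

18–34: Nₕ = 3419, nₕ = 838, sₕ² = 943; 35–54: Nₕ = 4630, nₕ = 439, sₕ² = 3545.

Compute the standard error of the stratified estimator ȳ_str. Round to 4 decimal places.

Var(ȳ_str) = Σₕ Wₕ²(1 − fₕ)sₕ²/nₕ with Wₕ = Nₕ/N, N = 8049.
18–34: Wₕ = 0.42477326; term = 0.42477326²·(1 − 0.24510091)·943/838 = 0.15327486.
35–54: Wₕ = 0.57522674; term = 0.57522674²·(1 − 0.09481641)·3545/439 = 2.4186137.
Sum = 2.5718886.
SE = √(2.5718886) = 1.6037.

1.6037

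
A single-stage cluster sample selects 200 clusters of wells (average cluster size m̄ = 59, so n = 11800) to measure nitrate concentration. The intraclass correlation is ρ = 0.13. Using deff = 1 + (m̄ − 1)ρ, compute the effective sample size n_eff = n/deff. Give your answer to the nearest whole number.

deff = 1 + (59 − 1)·0.13 = 1 + 7.54 = 8.54.
n_eff = 11800 / 8.54 = 1382.

1382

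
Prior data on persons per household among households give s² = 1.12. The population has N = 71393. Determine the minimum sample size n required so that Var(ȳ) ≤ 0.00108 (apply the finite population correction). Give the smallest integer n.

Without fpc, n₀ = s²/D = 1.12/0.00108 = 1037.0370.
With fpc, (1 − n/N)·s²/n ≤ D requires n ≥ n₀/(1 + n₀/N) = 1037.0370/(1 + 1037.0370/71393) = 1022.1889.
Rounding up, n = 1023.

1023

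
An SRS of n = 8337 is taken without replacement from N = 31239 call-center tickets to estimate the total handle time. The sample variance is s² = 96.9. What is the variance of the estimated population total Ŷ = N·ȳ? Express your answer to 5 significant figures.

Var(Ŷ) = N²·Var(ȳ) = N²·(1 − n/N)·s²/n.
f = 8337/31239 = 0.26687794; Var(ȳ) = 0.73312206·96.9/8337 = 0.0085209941.
Var(Ŷ) = 31239² · 0.0085209941 = 8.3154261 × 10^6.

8.3154 × 10^6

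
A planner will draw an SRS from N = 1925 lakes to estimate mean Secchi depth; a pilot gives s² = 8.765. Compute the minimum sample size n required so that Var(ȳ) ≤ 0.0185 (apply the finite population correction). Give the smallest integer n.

Without fpc, n₀ = s²/D = 8.765/0.0185 = 473.7838.
With fpc, (1 − n/N)·s²/n ≤ D requires n ≥ n₀/(1 + n₀/N) = 473.7838/(1 + 473.7838/1925) = 380.2068.
Rounding up, n = 381.

381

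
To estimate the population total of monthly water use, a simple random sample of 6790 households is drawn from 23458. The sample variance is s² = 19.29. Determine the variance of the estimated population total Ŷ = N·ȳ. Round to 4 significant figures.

1.111 × 10^6

Var(Ŷ) = N²·Var(ȳ) = N²·(1 − n/N)·s²/n.
f = 6790/23458 = 0.28945349; Var(ȳ) = 0.71054651·19.29/6790 = 0.0020186218.
Var(Ŷ) = 23458² · 0.0020186218 = 1.1108027 × 10^6.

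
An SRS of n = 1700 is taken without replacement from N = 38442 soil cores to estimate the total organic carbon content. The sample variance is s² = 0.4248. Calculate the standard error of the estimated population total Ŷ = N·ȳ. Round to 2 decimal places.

594.09

Var(Ŷ) = N²·Var(ȳ) = N²·(1 − n/N)·s²/n.
f = 1700/38442 = 0.04422247; Var(ȳ) = 0.95577753·0.4248/1700 = 2.3883194 × 10^-4.
Var(Ŷ) = 38442² · (2.3883194 × 10^-4) = 352942.82.
SE(Ŷ) = √(352942.82) = 594.09.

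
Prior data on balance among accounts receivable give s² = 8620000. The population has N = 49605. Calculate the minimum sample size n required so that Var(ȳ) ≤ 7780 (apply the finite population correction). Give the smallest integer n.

1084

Without fpc, n₀ = s²/D = 8620000/7780 = 1107.9692.
With fpc, (1 − n/N)·s²/n ≤ D requires n ≥ n₀/(1 + n₀/N) = 1107.9692/(1 + 1107.9692/49605) = 1083.7625.
Rounding up, n = 1084.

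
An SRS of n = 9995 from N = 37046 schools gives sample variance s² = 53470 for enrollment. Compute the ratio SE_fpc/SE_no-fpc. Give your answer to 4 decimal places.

f = n/N = 9995/37046 = 0.26979971.
SE_no-fpc = √(s²/n) = 2.3129364; SE_fpc = √((1−f)s²/n) = 1.9764448.
Ratio = √(1−f) = 0.85451758.

0.8545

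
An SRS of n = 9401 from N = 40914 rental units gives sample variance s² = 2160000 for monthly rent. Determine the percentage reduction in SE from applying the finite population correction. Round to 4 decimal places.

f = n/N = 9401/40914 = 0.22977465.
SE_no-fpc = √(s²/n) = 15.157928; SE_fpc = √((1−f)s²/n) = 13.302974.
Ratio = √(1−f) = 0.87762483. Reduction = 100·(1 − 0.87762483) = 12.2375%.

12.2375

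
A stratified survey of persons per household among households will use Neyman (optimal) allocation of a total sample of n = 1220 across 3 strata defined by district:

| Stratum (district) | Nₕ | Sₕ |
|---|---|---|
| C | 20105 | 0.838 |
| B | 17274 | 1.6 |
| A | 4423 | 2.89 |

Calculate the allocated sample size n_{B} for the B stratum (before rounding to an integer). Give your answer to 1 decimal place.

588.8

Neyman allocation: nₕ = n·NₕSₕ / Σⱼ NⱼSⱼ.
Σ NⱼSⱼ = 20105·0.838 + 17274·1.6 + 4423·2.89 = 57268.86.
n_{B} = 1220·17274·1.6 / 57268.86 = 588.8.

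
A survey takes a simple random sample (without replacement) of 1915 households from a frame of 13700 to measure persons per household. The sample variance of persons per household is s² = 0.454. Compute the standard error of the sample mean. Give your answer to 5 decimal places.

0.01428

Under SRS without replacement, Var(ȳ) = (1 − f)·s²/n with f = n/N = 1915/13700 = 0.13978102.
Var(ȳ) = (1 − 0.13978102)·0.454/1915 = 0.86021898·2.3707572 × 10^-4 = 2.0393703 × 10^-4.
SE(ȳ) = √(2.0393703 × 10^-4) = 0.01428.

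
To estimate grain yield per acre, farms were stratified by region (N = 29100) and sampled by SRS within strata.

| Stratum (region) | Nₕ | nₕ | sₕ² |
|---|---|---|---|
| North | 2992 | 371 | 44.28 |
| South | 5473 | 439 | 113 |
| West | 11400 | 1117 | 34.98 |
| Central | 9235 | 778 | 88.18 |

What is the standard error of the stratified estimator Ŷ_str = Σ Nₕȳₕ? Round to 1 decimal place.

4533.3

Var(Ŷ_str) = Σₕ Nₕ²(1 − fₕ)sₕ²/nₕ.
North: 2992²·(1 − 371/2992)·44.28/371 = 935970.83.
South: 5473²·(1 − 439/5473)·113/439 = 7.0917364 × 10^6.
West: 11400²·(1 − 1117/11400)·34.98/1117 = 3.6710586 × 10^6.
Central: 9235²·(1 − 778/9235)·88.18/778 = 8.8520473 × 10^6.
Sum = 2.0550813 × 10^7.
SE = √(2.0550813 × 10^7) = 4533.3.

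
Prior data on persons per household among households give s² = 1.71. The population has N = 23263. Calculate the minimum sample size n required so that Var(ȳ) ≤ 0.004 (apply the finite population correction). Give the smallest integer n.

Without fpc, n₀ = s²/D = 1.71/0.004 = 427.5000.
With fpc, (1 − n/N)·s²/n ≤ D requires n ≥ n₀/(1 + n₀/N) = 427.5000/(1 + 427.5000/23263) = 419.7857.
Rounding up, n = 420.

420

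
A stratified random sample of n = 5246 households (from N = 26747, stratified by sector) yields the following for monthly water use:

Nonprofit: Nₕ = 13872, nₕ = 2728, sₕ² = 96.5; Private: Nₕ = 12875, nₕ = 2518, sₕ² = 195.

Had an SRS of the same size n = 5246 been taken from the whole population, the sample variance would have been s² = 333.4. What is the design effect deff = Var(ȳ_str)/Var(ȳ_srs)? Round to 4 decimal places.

Var(ȳ_str) = Σ Wₕ²(1−fₕ)sₕ²/nₕ with Wₕ = Nₕ/26747:
  Nonprofit: (13872/26747)²·(1−2728/13872)·96.5/2728 = 0.0076438644
  Private: (12875/26747)²·(1−2518/12875)·195/2518 = 0.014434773
  → Var(ȳ_str) = 0.022078637.
Var(ȳ_srs) = (1 − 5246/26747)·333.4/5246 = 0.051088234.
deff = 0.022078637 / 0.051088234 = 0.4322.

0.4322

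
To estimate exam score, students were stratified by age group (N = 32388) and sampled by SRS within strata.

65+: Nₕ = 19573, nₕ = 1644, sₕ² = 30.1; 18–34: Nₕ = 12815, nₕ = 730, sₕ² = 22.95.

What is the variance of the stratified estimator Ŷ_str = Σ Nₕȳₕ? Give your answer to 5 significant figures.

Var(Ŷ_str) = Σₕ Nₕ²(1 − fₕ)sₕ²/nₕ.
65+: 19573²·(1 − 1644/19573)·30.1/1644 = 6.4250742 × 10^6.
18–34: 12815²·(1 − 730/12815)·22.95/730 = 4.8688354 × 10^6.
Sum = 1.129391 × 10^7.

1.1294 × 10^7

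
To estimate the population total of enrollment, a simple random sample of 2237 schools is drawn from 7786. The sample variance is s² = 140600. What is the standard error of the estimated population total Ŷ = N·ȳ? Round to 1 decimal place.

Var(Ŷ) = N²·Var(ȳ) = N²·(1 − n/N)·s²/n.
f = 2237/7786 = 0.28731056; Var(ȳ) = 0.71268944·140600/2237 = 44.793981.
Var(Ŷ) = 7786² · 44.793981 = 2.7154916 × 10^9.
SE(Ŷ) = √(2.7154916 × 10^9) = 52110.4.

52110.4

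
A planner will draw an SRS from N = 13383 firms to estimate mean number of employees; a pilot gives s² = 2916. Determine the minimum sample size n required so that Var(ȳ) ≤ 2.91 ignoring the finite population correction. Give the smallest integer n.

1003

Without fpc, n₀ = s²/D = 2916/2.91 = 1002.0619.
Rounding up, n = 1003.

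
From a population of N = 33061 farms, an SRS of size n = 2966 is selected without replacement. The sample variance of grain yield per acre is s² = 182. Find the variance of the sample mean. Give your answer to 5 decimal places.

Under SRS without replacement, Var(ȳ) = (1 − f)·s²/n with f = n/N = 2966/33061 = 0.08971295.
Var(ȳ) = (1 − 0.08971295)·182/2966 = 0.91028705·0.061362104 = 0.055857128.

0.05586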